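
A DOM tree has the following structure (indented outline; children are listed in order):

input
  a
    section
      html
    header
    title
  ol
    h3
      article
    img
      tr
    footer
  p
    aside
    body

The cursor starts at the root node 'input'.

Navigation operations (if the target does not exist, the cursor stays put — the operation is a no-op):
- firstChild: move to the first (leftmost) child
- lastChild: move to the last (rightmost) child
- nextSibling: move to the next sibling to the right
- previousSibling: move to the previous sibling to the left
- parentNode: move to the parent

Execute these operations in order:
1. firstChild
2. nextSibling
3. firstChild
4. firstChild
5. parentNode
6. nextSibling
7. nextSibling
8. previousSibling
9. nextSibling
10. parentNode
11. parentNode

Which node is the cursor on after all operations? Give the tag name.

After 1 (firstChild): a
After 2 (nextSibling): ol
After 3 (firstChild): h3
After 4 (firstChild): article
After 5 (parentNode): h3
After 6 (nextSibling): img
After 7 (nextSibling): footer
After 8 (previousSibling): img
After 9 (nextSibling): footer
After 10 (parentNode): ol
After 11 (parentNode): input

Answer: input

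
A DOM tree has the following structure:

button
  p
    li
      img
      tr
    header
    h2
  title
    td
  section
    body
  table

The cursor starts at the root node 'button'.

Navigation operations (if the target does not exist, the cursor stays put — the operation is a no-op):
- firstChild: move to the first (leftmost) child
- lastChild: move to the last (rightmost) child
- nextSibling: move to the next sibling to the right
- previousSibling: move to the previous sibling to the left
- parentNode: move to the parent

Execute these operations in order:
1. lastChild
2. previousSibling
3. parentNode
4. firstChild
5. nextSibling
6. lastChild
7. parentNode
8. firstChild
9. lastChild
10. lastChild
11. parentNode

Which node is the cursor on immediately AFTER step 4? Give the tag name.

Answer: p

Derivation:
After 1 (lastChild): table
After 2 (previousSibling): section
After 3 (parentNode): button
After 4 (firstChild): p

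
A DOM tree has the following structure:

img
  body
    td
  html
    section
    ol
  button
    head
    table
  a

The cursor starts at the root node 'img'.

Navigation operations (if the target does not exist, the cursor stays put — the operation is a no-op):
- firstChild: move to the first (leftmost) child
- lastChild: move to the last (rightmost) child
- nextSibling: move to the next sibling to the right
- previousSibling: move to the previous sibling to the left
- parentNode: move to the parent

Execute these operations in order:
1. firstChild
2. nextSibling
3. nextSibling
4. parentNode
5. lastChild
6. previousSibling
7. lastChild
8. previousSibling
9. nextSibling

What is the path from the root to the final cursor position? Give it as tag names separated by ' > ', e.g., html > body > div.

After 1 (firstChild): body
After 2 (nextSibling): html
After 3 (nextSibling): button
After 4 (parentNode): img
After 5 (lastChild): a
After 6 (previousSibling): button
After 7 (lastChild): table
After 8 (previousSibling): head
After 9 (nextSibling): table

Answer: img > button > table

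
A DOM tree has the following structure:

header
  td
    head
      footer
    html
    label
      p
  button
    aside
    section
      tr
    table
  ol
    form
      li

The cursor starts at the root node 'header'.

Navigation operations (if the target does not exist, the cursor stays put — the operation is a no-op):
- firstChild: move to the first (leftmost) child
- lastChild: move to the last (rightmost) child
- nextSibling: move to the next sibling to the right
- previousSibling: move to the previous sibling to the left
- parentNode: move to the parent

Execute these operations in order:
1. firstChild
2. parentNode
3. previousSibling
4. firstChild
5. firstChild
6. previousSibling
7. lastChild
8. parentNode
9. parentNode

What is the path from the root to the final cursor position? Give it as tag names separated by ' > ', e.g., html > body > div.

Answer: header > td

Derivation:
After 1 (firstChild): td
After 2 (parentNode): header
After 3 (previousSibling): header (no-op, stayed)
After 4 (firstChild): td
After 5 (firstChild): head
After 6 (previousSibling): head (no-op, stayed)
After 7 (lastChild): footer
After 8 (parentNode): head
After 9 (parentNode): td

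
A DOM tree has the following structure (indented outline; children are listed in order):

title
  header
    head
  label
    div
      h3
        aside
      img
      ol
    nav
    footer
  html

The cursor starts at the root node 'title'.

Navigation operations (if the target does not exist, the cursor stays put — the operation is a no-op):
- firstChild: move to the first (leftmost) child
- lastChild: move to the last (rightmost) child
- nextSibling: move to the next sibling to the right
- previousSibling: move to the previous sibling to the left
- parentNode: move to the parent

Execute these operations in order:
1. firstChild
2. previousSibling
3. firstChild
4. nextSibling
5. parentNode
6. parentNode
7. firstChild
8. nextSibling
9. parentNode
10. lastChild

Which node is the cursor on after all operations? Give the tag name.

After 1 (firstChild): header
After 2 (previousSibling): header (no-op, stayed)
After 3 (firstChild): head
After 4 (nextSibling): head (no-op, stayed)
After 5 (parentNode): header
After 6 (parentNode): title
After 7 (firstChild): header
After 8 (nextSibling): label
After 9 (parentNode): title
After 10 (lastChild): html

Answer: html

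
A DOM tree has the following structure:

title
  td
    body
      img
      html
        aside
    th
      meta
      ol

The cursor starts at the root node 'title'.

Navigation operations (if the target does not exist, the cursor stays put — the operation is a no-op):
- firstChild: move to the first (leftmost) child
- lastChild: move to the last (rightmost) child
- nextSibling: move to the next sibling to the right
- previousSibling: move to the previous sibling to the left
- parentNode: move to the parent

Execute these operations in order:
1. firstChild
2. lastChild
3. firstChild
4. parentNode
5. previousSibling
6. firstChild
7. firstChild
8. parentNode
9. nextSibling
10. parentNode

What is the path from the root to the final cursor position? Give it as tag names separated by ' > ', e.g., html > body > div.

After 1 (firstChild): td
After 2 (lastChild): th
After 3 (firstChild): meta
After 4 (parentNode): th
After 5 (previousSibling): body
After 6 (firstChild): img
After 7 (firstChild): img (no-op, stayed)
After 8 (parentNode): body
After 9 (nextSibling): th
After 10 (parentNode): td

Answer: title > td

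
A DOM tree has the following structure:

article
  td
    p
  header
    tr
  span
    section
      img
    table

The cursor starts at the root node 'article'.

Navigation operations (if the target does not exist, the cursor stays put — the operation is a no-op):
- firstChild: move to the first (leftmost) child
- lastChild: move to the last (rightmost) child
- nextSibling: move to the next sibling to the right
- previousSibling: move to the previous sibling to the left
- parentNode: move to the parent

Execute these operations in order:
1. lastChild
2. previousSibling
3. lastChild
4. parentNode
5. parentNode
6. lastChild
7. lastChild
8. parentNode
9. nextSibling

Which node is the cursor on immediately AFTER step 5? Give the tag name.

Answer: article

Derivation:
After 1 (lastChild): span
After 2 (previousSibling): header
After 3 (lastChild): tr
After 4 (parentNode): header
After 5 (parentNode): article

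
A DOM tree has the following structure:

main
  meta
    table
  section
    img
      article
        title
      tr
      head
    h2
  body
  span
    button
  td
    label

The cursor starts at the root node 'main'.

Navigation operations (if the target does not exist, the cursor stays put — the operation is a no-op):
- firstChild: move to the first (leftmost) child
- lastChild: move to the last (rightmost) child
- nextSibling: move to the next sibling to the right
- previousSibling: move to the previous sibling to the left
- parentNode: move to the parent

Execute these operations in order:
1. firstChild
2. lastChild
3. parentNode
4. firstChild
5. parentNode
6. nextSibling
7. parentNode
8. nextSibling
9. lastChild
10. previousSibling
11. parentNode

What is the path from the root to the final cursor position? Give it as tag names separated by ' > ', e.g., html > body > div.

Answer: main

Derivation:
After 1 (firstChild): meta
After 2 (lastChild): table
After 3 (parentNode): meta
After 4 (firstChild): table
After 5 (parentNode): meta
After 6 (nextSibling): section
After 7 (parentNode): main
After 8 (nextSibling): main (no-op, stayed)
After 9 (lastChild): td
After 10 (previousSibling): span
After 11 (parentNode): main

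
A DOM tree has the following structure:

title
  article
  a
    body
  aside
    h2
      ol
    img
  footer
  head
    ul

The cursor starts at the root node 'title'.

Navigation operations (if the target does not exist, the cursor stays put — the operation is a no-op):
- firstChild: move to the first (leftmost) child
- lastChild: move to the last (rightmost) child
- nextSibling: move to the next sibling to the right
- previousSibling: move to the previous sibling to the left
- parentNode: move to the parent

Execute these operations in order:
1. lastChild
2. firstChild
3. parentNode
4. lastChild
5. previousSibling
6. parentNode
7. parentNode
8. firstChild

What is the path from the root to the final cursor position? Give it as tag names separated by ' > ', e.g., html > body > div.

After 1 (lastChild): head
After 2 (firstChild): ul
After 3 (parentNode): head
After 4 (lastChild): ul
After 5 (previousSibling): ul (no-op, stayed)
After 6 (parentNode): head
After 7 (parentNode): title
After 8 (firstChild): article

Answer: title > article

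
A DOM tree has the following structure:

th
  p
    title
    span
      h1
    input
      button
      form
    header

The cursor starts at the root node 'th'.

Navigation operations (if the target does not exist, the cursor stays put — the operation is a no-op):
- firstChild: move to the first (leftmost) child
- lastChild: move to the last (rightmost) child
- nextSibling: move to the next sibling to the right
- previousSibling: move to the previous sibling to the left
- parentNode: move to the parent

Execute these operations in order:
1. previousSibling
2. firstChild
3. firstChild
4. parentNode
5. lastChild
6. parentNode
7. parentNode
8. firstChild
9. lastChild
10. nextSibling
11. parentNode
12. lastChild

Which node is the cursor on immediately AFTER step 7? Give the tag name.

After 1 (previousSibling): th (no-op, stayed)
After 2 (firstChild): p
After 3 (firstChild): title
After 4 (parentNode): p
After 5 (lastChild): header
After 6 (parentNode): p
After 7 (parentNode): th

Answer: th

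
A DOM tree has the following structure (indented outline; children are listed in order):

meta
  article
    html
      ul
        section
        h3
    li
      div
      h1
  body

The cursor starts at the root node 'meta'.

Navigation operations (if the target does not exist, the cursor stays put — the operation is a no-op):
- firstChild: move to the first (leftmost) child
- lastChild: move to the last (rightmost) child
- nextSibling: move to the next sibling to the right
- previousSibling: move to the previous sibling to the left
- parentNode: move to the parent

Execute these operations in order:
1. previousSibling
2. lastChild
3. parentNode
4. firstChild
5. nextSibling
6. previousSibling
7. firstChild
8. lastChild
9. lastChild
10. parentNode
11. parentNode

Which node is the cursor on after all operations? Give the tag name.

After 1 (previousSibling): meta (no-op, stayed)
After 2 (lastChild): body
After 3 (parentNode): meta
After 4 (firstChild): article
After 5 (nextSibling): body
After 6 (previousSibling): article
After 7 (firstChild): html
After 8 (lastChild): ul
After 9 (lastChild): h3
After 10 (parentNode): ul
After 11 (parentNode): html

Answer: html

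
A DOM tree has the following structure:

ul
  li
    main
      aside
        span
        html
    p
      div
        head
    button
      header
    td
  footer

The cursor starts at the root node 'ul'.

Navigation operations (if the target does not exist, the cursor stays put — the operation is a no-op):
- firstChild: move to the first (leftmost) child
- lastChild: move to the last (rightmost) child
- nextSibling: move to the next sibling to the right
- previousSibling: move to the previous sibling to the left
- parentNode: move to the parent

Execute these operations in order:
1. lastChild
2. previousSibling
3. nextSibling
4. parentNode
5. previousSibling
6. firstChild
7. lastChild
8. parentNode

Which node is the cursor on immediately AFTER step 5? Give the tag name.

Answer: ul

Derivation:
After 1 (lastChild): footer
After 2 (previousSibling): li
After 3 (nextSibling): footer
After 4 (parentNode): ul
After 5 (previousSibling): ul (no-op, stayed)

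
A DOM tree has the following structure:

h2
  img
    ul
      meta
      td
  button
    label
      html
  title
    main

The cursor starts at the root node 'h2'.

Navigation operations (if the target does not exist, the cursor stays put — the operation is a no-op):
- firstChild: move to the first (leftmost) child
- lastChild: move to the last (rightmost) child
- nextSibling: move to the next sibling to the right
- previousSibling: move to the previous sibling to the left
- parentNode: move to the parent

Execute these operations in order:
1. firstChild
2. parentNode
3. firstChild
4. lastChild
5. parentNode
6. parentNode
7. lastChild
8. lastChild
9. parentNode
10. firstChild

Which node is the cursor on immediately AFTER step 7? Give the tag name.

Answer: title

Derivation:
After 1 (firstChild): img
After 2 (parentNode): h2
After 3 (firstChild): img
After 4 (lastChild): ul
After 5 (parentNode): img
After 6 (parentNode): h2
After 7 (lastChild): title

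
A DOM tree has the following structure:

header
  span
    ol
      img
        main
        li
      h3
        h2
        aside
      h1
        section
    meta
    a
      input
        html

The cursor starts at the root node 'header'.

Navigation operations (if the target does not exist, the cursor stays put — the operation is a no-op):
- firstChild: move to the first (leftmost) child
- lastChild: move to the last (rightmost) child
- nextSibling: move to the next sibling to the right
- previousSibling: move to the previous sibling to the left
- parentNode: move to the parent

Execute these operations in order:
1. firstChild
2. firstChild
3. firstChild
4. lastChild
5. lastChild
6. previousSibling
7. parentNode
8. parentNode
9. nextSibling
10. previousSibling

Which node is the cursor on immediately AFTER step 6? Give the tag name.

After 1 (firstChild): span
After 2 (firstChild): ol
After 3 (firstChild): img
After 4 (lastChild): li
After 5 (lastChild): li (no-op, stayed)
After 6 (previousSibling): main

Answer: main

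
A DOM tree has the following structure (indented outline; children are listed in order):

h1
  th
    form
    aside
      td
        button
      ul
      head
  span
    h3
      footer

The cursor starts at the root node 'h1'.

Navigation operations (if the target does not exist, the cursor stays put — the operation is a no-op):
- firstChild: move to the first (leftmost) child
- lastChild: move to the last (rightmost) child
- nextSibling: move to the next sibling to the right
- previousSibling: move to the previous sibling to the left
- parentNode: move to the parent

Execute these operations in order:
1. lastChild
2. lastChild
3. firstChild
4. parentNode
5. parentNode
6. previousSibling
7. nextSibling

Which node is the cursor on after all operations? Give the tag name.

After 1 (lastChild): span
After 2 (lastChild): h3
After 3 (firstChild): footer
After 4 (parentNode): h3
After 5 (parentNode): span
After 6 (previousSibling): th
After 7 (nextSibling): span

Answer: span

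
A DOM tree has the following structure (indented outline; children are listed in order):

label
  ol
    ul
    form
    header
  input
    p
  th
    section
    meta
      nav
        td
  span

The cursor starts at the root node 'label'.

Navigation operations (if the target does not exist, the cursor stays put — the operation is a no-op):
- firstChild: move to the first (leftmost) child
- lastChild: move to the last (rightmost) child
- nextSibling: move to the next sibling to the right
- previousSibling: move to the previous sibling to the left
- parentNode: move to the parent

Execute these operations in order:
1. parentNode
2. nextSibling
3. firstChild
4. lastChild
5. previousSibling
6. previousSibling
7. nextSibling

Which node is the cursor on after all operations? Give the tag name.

Answer: form

Derivation:
After 1 (parentNode): label (no-op, stayed)
After 2 (nextSibling): label (no-op, stayed)
After 3 (firstChild): ol
After 4 (lastChild): header
After 5 (previousSibling): form
After 6 (previousSibling): ul
After 7 (nextSibling): form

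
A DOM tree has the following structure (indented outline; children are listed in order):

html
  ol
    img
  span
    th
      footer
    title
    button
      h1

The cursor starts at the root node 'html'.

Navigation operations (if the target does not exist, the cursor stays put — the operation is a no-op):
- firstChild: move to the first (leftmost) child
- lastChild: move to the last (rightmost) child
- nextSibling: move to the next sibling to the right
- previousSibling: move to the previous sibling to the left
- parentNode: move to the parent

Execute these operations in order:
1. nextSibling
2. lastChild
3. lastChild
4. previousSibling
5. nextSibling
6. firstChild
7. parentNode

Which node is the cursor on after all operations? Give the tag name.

Answer: button

Derivation:
After 1 (nextSibling): html (no-op, stayed)
After 2 (lastChild): span
After 3 (lastChild): button
After 4 (previousSibling): title
After 5 (nextSibling): button
After 6 (firstChild): h1
After 7 (parentNode): button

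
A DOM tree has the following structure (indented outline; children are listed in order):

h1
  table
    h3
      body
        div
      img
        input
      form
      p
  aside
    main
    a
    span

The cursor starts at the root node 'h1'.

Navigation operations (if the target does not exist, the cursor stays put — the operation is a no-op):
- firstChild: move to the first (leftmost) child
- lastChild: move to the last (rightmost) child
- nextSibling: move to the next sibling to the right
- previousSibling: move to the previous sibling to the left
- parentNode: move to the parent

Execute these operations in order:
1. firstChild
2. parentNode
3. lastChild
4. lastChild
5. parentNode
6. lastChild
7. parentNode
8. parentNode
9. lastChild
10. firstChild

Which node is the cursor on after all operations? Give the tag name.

Answer: main

Derivation:
After 1 (firstChild): table
After 2 (parentNode): h1
After 3 (lastChild): aside
After 4 (lastChild): span
After 5 (parentNode): aside
After 6 (lastChild): span
After 7 (parentNode): aside
After 8 (parentNode): h1
After 9 (lastChild): aside
After 10 (firstChild): main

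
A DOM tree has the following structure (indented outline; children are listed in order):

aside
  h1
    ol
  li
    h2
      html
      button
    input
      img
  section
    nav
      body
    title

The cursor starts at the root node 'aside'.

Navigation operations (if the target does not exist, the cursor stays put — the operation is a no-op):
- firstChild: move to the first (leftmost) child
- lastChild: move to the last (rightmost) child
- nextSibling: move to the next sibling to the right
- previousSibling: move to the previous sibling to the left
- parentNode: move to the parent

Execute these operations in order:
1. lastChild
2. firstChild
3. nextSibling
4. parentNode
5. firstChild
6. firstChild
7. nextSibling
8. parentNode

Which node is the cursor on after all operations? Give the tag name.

After 1 (lastChild): section
After 2 (firstChild): nav
After 3 (nextSibling): title
After 4 (parentNode): section
After 5 (firstChild): nav
After 6 (firstChild): body
After 7 (nextSibling): body (no-op, stayed)
After 8 (parentNode): nav

Answer: nav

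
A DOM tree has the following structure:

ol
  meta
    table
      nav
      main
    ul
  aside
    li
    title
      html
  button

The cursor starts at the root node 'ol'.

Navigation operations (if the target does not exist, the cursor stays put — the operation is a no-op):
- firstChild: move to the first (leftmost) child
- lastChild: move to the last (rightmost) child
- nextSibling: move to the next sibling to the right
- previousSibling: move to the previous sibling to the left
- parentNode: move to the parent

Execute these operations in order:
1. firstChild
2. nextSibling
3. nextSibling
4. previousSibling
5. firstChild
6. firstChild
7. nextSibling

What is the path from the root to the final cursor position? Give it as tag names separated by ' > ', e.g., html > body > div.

After 1 (firstChild): meta
After 2 (nextSibling): aside
After 3 (nextSibling): button
After 4 (previousSibling): aside
After 5 (firstChild): li
After 6 (firstChild): li (no-op, stayed)
After 7 (nextSibling): title

Answer: ol > aside > title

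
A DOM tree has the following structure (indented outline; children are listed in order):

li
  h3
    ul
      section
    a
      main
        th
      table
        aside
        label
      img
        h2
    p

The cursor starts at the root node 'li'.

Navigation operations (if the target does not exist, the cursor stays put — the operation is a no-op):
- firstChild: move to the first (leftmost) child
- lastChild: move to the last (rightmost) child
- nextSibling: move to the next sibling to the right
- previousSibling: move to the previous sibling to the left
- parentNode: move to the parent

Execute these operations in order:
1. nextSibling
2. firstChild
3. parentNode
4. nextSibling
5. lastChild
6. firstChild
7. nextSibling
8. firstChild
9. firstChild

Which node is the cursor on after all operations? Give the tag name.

Answer: th

Derivation:
After 1 (nextSibling): li (no-op, stayed)
After 2 (firstChild): h3
After 3 (parentNode): li
After 4 (nextSibling): li (no-op, stayed)
After 5 (lastChild): h3
After 6 (firstChild): ul
After 7 (nextSibling): a
After 8 (firstChild): main
After 9 (firstChild): th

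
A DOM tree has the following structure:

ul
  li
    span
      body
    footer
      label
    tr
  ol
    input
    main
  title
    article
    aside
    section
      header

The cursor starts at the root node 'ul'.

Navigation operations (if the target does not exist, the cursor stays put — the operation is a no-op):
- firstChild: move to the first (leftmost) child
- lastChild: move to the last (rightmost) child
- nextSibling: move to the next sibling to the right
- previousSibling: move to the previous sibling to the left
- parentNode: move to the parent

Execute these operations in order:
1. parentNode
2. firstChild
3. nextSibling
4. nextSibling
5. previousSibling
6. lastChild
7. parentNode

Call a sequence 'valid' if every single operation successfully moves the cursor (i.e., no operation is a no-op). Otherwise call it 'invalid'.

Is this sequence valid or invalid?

Answer: invalid

Derivation:
After 1 (parentNode): ul (no-op, stayed)
After 2 (firstChild): li
After 3 (nextSibling): ol
After 4 (nextSibling): title
After 5 (previousSibling): ol
After 6 (lastChild): main
After 7 (parentNode): ol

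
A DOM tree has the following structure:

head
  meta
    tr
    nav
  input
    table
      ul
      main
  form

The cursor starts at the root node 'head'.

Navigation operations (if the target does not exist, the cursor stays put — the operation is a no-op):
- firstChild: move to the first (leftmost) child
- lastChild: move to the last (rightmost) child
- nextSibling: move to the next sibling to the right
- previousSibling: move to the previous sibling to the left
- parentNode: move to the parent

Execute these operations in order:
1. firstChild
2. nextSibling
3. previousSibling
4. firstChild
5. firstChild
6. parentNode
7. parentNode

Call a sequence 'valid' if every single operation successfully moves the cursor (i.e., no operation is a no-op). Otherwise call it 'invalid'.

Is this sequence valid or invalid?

After 1 (firstChild): meta
After 2 (nextSibling): input
After 3 (previousSibling): meta
After 4 (firstChild): tr
After 5 (firstChild): tr (no-op, stayed)
After 6 (parentNode): meta
After 7 (parentNode): head

Answer: invalid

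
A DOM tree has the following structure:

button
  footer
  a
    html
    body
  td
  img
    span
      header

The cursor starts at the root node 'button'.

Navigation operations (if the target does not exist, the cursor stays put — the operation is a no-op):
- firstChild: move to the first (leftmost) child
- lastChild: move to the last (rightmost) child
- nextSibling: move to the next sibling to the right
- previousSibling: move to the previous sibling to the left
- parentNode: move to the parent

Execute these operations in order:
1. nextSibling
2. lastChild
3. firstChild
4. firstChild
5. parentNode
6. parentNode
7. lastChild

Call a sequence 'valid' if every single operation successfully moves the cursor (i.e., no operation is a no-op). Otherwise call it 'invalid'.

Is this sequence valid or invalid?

Answer: invalid

Derivation:
After 1 (nextSibling): button (no-op, stayed)
After 2 (lastChild): img
After 3 (firstChild): span
After 4 (firstChild): header
After 5 (parentNode): span
After 6 (parentNode): img
After 7 (lastChild): span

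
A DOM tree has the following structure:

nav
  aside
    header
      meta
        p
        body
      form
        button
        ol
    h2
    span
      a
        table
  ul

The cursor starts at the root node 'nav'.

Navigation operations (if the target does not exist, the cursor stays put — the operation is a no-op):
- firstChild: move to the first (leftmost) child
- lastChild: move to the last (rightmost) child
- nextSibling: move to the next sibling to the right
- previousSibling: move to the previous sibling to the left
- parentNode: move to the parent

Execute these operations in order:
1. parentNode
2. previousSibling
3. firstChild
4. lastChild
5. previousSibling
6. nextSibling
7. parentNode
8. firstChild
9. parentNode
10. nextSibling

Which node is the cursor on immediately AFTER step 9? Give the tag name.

Answer: aside

Derivation:
After 1 (parentNode): nav (no-op, stayed)
After 2 (previousSibling): nav (no-op, stayed)
After 3 (firstChild): aside
After 4 (lastChild): span
After 5 (previousSibling): h2
After 6 (nextSibling): span
After 7 (parentNode): aside
After 8 (firstChild): header
After 9 (parentNode): aside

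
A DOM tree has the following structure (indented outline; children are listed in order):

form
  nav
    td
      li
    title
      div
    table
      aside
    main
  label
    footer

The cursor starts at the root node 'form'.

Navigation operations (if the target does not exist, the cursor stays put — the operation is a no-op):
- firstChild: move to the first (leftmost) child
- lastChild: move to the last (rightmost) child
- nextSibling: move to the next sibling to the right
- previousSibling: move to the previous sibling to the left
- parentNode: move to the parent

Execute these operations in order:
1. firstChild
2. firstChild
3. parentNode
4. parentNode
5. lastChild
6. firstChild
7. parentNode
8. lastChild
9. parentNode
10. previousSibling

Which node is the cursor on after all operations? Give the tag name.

After 1 (firstChild): nav
After 2 (firstChild): td
After 3 (parentNode): nav
After 4 (parentNode): form
After 5 (lastChild): label
After 6 (firstChild): footer
After 7 (parentNode): label
After 8 (lastChild): footer
After 9 (parentNode): label
After 10 (previousSibling): nav

Answer: nav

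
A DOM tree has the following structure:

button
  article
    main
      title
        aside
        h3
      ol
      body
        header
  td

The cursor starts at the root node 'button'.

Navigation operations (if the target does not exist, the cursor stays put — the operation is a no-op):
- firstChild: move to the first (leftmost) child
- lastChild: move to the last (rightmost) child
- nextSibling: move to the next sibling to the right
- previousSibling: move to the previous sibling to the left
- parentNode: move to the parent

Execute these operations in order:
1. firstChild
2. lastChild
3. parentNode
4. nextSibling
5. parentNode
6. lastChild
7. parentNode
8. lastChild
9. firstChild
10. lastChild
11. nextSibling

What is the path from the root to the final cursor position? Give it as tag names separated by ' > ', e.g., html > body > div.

Answer: button > td

Derivation:
After 1 (firstChild): article
After 2 (lastChild): main
After 3 (parentNode): article
After 4 (nextSibling): td
After 5 (parentNode): button
After 6 (lastChild): td
After 7 (parentNode): button
After 8 (lastChild): td
After 9 (firstChild): td (no-op, stayed)
After 10 (lastChild): td (no-op, stayed)
After 11 (nextSibling): td (no-op, stayed)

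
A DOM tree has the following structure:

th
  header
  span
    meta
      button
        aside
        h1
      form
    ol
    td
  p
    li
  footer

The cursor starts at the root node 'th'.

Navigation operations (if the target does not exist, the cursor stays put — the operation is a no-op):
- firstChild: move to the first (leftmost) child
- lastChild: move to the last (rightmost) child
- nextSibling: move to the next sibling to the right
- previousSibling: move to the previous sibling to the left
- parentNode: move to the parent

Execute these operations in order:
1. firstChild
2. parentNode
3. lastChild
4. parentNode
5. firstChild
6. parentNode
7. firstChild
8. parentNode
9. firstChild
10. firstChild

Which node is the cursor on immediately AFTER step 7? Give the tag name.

Answer: header

Derivation:
After 1 (firstChild): header
After 2 (parentNode): th
After 3 (lastChild): footer
After 4 (parentNode): th
After 5 (firstChild): header
After 6 (parentNode): th
After 7 (firstChild): header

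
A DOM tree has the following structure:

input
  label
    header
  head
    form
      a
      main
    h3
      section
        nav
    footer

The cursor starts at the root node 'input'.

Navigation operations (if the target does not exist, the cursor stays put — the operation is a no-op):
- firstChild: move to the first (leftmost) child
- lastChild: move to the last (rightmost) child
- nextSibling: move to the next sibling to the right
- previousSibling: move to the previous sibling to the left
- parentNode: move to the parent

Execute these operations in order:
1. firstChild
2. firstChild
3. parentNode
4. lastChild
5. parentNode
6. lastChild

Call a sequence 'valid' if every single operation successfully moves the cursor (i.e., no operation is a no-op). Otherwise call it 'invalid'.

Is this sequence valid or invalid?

Answer: valid

Derivation:
After 1 (firstChild): label
After 2 (firstChild): header
After 3 (parentNode): label
After 4 (lastChild): header
After 5 (parentNode): label
After 6 (lastChild): header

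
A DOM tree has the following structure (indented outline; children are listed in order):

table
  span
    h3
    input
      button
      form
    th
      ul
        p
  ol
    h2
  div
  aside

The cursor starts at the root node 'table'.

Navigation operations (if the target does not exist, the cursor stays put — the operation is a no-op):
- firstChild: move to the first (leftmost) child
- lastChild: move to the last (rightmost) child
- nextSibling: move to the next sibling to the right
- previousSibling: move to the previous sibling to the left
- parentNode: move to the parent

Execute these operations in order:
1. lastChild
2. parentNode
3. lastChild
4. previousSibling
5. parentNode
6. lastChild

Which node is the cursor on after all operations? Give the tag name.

After 1 (lastChild): aside
After 2 (parentNode): table
After 3 (lastChild): aside
After 4 (previousSibling): div
After 5 (parentNode): table
After 6 (lastChild): aside

Answer: aside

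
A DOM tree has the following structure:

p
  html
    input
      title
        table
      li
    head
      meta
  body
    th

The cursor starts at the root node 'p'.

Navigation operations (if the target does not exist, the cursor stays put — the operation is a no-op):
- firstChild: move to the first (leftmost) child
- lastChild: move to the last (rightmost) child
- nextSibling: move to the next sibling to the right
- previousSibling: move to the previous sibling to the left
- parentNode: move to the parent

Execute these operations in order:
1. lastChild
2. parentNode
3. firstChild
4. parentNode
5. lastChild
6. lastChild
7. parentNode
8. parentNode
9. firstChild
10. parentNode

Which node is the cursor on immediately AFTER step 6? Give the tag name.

Answer: th

Derivation:
After 1 (lastChild): body
After 2 (parentNode): p
After 3 (firstChild): html
After 4 (parentNode): p
After 5 (lastChild): body
After 6 (lastChild): th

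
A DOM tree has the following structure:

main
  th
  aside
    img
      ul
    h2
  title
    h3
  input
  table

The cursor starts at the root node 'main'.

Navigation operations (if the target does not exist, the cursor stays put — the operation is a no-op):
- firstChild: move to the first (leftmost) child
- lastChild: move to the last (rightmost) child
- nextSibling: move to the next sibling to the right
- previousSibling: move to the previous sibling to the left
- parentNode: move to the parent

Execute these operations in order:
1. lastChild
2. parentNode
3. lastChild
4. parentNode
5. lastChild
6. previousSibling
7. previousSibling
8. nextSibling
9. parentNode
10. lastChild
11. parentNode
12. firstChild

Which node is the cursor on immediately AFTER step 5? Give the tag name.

After 1 (lastChild): table
After 2 (parentNode): main
After 3 (lastChild): table
After 4 (parentNode): main
After 5 (lastChild): table

Answer: table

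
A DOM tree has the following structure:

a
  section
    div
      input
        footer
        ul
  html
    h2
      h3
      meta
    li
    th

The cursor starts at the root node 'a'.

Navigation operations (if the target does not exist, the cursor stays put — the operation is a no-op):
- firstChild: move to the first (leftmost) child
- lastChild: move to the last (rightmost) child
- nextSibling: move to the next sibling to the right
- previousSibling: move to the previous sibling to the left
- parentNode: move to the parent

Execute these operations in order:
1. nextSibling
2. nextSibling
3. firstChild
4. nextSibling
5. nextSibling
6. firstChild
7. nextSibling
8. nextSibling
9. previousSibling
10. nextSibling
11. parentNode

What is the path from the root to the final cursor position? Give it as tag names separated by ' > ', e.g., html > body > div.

After 1 (nextSibling): a (no-op, stayed)
After 2 (nextSibling): a (no-op, stayed)
After 3 (firstChild): section
After 4 (nextSibling): html
After 5 (nextSibling): html (no-op, stayed)
After 6 (firstChild): h2
After 7 (nextSibling): li
After 8 (nextSibling): th
After 9 (previousSibling): li
After 10 (nextSibling): th
After 11 (parentNode): html

Answer: a > html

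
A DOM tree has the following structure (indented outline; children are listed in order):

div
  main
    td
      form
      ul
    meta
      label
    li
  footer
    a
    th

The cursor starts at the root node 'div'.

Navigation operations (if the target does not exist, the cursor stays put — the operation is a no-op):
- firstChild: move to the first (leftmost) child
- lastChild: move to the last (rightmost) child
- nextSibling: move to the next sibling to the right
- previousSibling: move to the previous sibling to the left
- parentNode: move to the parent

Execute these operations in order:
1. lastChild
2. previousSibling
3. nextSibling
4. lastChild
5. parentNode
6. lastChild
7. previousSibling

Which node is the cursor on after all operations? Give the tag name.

After 1 (lastChild): footer
After 2 (previousSibling): main
After 3 (nextSibling): footer
After 4 (lastChild): th
After 5 (parentNode): footer
After 6 (lastChild): th
After 7 (previousSibling): a

Answer: a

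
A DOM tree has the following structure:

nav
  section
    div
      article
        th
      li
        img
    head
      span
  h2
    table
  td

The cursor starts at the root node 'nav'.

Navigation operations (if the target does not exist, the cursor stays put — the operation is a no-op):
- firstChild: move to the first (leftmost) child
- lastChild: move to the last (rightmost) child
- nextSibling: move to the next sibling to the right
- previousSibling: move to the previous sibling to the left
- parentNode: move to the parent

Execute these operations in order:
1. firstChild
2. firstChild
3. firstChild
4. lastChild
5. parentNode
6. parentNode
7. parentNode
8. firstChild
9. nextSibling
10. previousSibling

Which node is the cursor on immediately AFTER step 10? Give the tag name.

After 1 (firstChild): section
After 2 (firstChild): div
After 3 (firstChild): article
After 4 (lastChild): th
After 5 (parentNode): article
After 6 (parentNode): div
After 7 (parentNode): section
After 8 (firstChild): div
After 9 (nextSibling): head
After 10 (previousSibling): div

Answer: div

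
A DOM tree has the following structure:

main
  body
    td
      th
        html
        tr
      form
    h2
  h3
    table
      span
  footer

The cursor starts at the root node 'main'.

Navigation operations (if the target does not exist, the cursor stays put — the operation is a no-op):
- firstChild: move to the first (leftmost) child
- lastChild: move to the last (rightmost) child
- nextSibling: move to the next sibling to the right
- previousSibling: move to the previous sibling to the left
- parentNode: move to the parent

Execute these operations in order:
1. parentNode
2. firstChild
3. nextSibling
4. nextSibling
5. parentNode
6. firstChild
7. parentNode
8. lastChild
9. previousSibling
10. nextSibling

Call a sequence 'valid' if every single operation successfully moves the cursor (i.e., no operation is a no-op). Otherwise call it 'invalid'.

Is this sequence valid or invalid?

Answer: invalid

Derivation:
After 1 (parentNode): main (no-op, stayed)
After 2 (firstChild): body
After 3 (nextSibling): h3
After 4 (nextSibling): footer
After 5 (parentNode): main
After 6 (firstChild): body
After 7 (parentNode): main
After 8 (lastChild): footer
After 9 (previousSibling): h3
After 10 (nextSibling): footer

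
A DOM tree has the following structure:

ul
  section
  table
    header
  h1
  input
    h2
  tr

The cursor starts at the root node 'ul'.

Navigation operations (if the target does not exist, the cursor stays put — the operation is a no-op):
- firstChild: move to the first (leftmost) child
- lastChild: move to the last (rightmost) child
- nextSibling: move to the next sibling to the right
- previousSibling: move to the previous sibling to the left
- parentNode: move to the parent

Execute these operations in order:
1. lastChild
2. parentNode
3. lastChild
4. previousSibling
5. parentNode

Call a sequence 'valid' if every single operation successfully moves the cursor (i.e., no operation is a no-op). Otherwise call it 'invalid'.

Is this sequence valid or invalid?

Answer: valid

Derivation:
After 1 (lastChild): tr
After 2 (parentNode): ul
After 3 (lastChild): tr
After 4 (previousSibling): input
After 5 (parentNode): ul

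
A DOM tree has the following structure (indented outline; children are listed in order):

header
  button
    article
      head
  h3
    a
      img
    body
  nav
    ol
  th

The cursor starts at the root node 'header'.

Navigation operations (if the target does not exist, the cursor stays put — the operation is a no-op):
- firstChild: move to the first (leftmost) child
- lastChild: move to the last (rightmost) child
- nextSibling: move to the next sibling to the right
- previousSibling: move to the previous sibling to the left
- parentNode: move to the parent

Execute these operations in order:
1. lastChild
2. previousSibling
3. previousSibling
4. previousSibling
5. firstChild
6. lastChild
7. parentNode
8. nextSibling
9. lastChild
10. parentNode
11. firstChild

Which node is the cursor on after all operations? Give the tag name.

Answer: head

Derivation:
After 1 (lastChild): th
After 2 (previousSibling): nav
After 3 (previousSibling): h3
After 4 (previousSibling): button
After 5 (firstChild): article
After 6 (lastChild): head
After 7 (parentNode): article
After 8 (nextSibling): article (no-op, stayed)
After 9 (lastChild): head
After 10 (parentNode): article
After 11 (firstChild): head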